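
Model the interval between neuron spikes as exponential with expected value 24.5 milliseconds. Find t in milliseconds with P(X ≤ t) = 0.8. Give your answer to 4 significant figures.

39.43

The rate is λ = 1/24.5 = 0.0408163 per millisecond.
Set 1 − e^(−λt) = 0.8, so t = −ln(0.2)/λ = 1.6094/0.0408163 ≈ 39.4312 milliseconds.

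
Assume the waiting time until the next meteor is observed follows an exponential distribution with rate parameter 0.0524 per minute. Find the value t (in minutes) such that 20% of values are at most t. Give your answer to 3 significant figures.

4.26

Set 1 − e^(−λt) = 0.2, so t = −ln(0.8)/λ = 0.22314/0.0524 ≈ 4.25846 minutes.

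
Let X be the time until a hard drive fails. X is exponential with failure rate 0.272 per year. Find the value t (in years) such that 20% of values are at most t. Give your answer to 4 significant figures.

Set 1 − e^(−λt) = 0.2, so t = −ln(0.8)/λ = 0.22314/0.272 ≈ 0.820381 years.

0.8204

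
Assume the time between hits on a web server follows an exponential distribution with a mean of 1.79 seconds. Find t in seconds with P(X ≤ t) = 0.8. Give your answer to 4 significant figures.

The rate is λ = 1/1.79 = 0.558659 per second.
Set 1 − e^(−λt) = 0.8, so t = −ln(0.2)/λ = 1.6094/0.558659 ≈ 2.88089 seconds.

2.881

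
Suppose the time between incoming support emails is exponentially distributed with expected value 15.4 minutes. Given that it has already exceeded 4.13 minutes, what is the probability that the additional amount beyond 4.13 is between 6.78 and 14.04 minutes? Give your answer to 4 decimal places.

0.2420

The rate is λ = 1/15.4 = 0.0649351 per minute.
Memoryless: the residual past 4.13 is again Exp(λ).
P(6.78 < residual < 14.04) = e^(−λ·6.78) − e^(−λ·14.04) = 0.64387 − 0.40185 ≈ 0.2420.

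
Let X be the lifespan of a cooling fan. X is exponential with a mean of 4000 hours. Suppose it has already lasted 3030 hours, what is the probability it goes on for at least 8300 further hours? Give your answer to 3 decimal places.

0.126

The rate is λ = 1/4000 = 0.00025 per hour.
By the memoryless property, P(X > 3030+8300 | X > 3030) = P(X > 8300).
P(X > 8300) = e^(−2.075) ≈ 0.126.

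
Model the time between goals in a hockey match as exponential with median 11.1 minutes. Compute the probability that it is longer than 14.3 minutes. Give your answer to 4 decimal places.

0.4094

For an exponential, median = ln(2)/λ, so λ = ln 2 / 11.1 = 0.0624457 per minute.
P(X > 14.3) = e^(−λ·14.3) = e^(−0.89297) ≈ 0.4094.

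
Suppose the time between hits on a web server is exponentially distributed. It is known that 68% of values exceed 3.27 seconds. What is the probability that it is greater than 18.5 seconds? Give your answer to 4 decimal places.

e^(−λ·3.27) = 0.68 ⇒ λ = −ln(0.68)/3.27 = 0.11794.
P(X > 18.5) = e^(−0.11794·18.5) = e^(−2.1819) ≈ 0.1128.

0.1128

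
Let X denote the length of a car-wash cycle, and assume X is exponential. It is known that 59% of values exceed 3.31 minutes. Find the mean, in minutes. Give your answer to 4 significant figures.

6.273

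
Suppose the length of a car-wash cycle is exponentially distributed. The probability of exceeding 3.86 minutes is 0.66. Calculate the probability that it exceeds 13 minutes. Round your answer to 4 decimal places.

0.2467

e^(−λ·3.86) = 0.66 ⇒ λ = −ln(0.66)/3.86 = 0.107646.
P(X > 13) = e^(−0.107646·13) = e^(−1.3994) ≈ 0.2467.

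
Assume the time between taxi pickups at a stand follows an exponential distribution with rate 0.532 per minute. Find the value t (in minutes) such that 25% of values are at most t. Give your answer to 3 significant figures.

Set 1 − e^(−λt) = 0.25, so t = −ln(0.75)/λ = 0.28768/0.532 ≈ 0.540756 minutes.

0.541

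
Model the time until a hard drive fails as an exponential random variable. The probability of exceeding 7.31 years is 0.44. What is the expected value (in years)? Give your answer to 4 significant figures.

8.904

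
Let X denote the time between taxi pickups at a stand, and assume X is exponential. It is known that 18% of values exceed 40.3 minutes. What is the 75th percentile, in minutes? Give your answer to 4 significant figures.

32.58

e^(−λ·40.3) = 0.18 ⇒ λ = −ln(0.18)/40.3 = 0.0425508.
75th percentile: 1 − e^(−λt) = 0.75, t = −ln(0.25)/λ = 32.5797 minutes.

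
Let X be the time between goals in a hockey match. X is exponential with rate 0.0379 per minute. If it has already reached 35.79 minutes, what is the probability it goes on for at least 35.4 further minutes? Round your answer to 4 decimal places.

By the memoryless property, P(X > 35.79+35.4 | X > 35.79) = P(X > 35.4).
P(X > 35.4) = e^(−1.3417) ≈ 0.2614.

0.2614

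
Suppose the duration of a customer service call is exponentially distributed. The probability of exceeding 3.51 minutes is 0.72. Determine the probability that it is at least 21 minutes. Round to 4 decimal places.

e^(−λ·3.51) = 0.72 ⇒ λ = −ln(0.72)/3.51 = 0.0935909.
P(X > 21) = e^(−0.0935909·21) = e^(−1.9654) ≈ 0.1401.

0.1401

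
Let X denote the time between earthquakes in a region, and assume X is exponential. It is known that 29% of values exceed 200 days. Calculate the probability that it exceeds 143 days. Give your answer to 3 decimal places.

e^(−λ·200) = 0.29 ⇒ λ = −ln(0.29)/200 = 0.00618937.
P(X > 143) = e^(−0.00618937·143) = e^(−0.88508) ≈ 0.413.

0.413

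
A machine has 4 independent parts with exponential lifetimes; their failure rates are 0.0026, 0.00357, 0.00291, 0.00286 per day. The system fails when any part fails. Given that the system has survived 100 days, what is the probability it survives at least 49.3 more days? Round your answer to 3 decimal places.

Time to first failure ~ Exp(Σλ) with Σλ = 0.01194.
By memorylessness, P(T > 100+49.3 | T > 100) = P(T > 49.3) = e^(−0.01194·49.3) ≈ 0.555.

0.555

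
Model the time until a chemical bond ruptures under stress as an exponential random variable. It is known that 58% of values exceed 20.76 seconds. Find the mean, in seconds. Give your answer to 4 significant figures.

38.11

e^(−λ·20.76) = 0.58 ⇒ λ = −ln(0.58)/20.76 = 0.0262393.
Mean = 1/λ = 38.1108 seconds.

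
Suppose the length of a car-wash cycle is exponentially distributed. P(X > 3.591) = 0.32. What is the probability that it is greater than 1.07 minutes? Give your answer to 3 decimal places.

e^(−λ·3.591) = 0.32 ⇒ λ = −ln(0.32)/3.591 = 0.317303.
P(X > 1.07) = e^(−0.317303·1.07) = e^(−0.33951) ≈ 0.712.

0.712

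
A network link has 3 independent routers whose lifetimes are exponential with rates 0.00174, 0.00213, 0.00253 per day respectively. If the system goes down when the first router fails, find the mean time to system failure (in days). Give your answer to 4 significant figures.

156.3

The time to first failure is exponential with rate Σλ = 0.00174 + 0.00213 + 0.00253 = 0.0064.
E[min] = 1/Σλ = 1/0.0064 = 156.25 days.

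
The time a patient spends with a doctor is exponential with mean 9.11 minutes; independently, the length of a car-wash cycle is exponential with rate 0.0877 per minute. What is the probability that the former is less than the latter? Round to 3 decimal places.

0.556

λ_1 = 1/9.11 = 0.109769, λ_2 = 0.0877.
For independent exponentials, P(the former < the latter) = λ_1/(λ_1+λ_2) = 0.109769/0.197469 ≈ 0.556.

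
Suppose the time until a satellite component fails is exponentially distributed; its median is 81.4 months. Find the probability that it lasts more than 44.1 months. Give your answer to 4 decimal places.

For an exponential, median = ln(2)/λ, so λ = ln 2 / 81.4 = 0.00851532 per month.
P(X > 44.1) = e^(−λ·44.1) = e^(−0.37553) ≈ 0.6869.

0.6869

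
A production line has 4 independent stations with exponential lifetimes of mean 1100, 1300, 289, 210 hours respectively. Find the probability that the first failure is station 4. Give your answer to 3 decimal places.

0.481

Rates: λ_i = 1/mean_i → 0.000909091, 0.000769231, 0.00346021, 0.0047619; Σλ = 0.00990043.
P(station 4 first) = λ_4/Σλ = 0.0047619/0.00990043 ≈ 0.481.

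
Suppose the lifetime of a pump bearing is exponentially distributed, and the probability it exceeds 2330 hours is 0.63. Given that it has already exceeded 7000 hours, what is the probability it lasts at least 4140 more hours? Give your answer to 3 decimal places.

From e^(−λ·2330) = 0.63, λ = −ln(0.63)/2330 = 0.000198298.
Memoryless: P(X > 7000+4140 | X > 7000) = P(X > 4140) = e^(−0.000198298·4140) ≈ 0.440.

0.440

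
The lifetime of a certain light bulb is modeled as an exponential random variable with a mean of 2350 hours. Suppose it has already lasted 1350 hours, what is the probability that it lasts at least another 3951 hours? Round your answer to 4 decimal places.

The rate is λ = 1/2350 = 0.000425532 per hour.
P(X > s+t | X > s) = e^(−λ(s+t))/e^(−λs) = e^(−λt), independent of s = 1350.
P(X > 3951) = e^(−1.6813) ≈ 0.1861.

0.1861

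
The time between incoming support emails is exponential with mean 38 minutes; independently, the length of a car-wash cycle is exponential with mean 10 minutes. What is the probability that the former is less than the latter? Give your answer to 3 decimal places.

0.208

λ_1 = 1/38 = 0.0263158, λ_2 = 1/10 = 0.1.
For independent exponentials, P(the former < the latter) = λ_1/(λ_1+λ_2) = 0.0263158/0.126316 ≈ 0.208.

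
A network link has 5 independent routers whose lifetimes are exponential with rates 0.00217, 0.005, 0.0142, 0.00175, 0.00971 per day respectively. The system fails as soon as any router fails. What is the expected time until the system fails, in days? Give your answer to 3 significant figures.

30.5

The time to first failure is exponential with rate Σλ = 0.00217 + 0.005 + 0.0142 + 0.00175 + 0.00971 = 0.03283.
E[min] = 1/Σλ = 1/0.03283 = 30.4599 days.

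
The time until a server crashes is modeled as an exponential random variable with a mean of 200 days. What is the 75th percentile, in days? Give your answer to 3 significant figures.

The rate is λ = 1/200 = 0.005 per day.
Set 1 − e^(−λt) = 0.75, so t = −ln(0.25)/λ = 1.3863/0.005 ≈ 277.259 days.

277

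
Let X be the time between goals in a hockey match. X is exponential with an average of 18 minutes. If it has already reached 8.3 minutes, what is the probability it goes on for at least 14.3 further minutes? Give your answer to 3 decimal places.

The rate is λ = 1/18 = 0.0555556 per minute.
By the memoryless property, P(X > 8.3+14.3 | X > 8.3) = P(X > 14.3).
P(X > 14.3) = e^(−0.79444) ≈ 0.452.

0.452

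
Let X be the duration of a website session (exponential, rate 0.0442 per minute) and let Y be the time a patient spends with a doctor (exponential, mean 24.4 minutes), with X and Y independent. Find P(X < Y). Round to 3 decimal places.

0.519

λ_1 = 0.0442, λ_2 = 1/24.4 = 0.0409836.
For independent exponentials, P(X < Y) = λ_1/(λ_1+λ_2) = 0.0442/0.0851836 ≈ 0.519.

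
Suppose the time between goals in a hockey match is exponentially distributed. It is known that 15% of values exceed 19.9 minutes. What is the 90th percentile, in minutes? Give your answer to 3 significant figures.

e^(−λ·19.9) = 0.15 ⇒ λ = −ln(0.15)/19.9 = 0.0953327.
90th percentile: 1 − e^(−λt) = 0.9, t = −ln(0.1)/λ = 24.1532 minutes.

24.2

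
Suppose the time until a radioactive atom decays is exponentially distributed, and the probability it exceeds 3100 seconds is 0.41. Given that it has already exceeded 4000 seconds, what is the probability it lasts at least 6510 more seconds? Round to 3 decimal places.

0.154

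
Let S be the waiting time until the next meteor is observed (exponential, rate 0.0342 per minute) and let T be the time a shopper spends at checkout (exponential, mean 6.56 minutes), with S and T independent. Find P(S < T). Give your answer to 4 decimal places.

λ_1 = 0.0342, λ_2 = 1/6.56 = 0.152439.
For independent exponentials, P(S < T) = λ_1/(λ_1+λ_2) = 0.0342/0.186639 ≈ 0.1832.

0.1832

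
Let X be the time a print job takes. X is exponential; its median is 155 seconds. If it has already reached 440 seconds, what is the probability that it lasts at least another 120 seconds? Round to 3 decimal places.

For an exponential, median = ln(2)/λ, so λ = ln 2 / 155 = 0.00447192 per second.
By the memoryless property, P(X > 440+120 | X > 440) = P(X > 120).
P(X > 120) = e^(−0.53663) ≈ 0.585.

0.585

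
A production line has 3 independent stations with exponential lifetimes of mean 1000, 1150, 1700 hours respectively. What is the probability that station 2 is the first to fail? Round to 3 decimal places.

0.354

Rates: λ_i = 1/mean_i → 0.001, 0.000869565, 0.000588235; Σλ = 0.0024578.
P(station 2 first) = λ_2/Σλ = 0.000869565/0.0024578 ≈ 0.354.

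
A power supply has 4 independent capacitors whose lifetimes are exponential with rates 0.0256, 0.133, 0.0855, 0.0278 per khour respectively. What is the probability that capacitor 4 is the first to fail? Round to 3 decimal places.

0.102

The time to first failure is exponential with rate Σλ = 0.0256 + 0.133 + 0.0855 + 0.0278 = 0.2719.
P(capacitor 4 first) = λ_4/Σλ = 0.0278/0.2719 ≈ 0.102.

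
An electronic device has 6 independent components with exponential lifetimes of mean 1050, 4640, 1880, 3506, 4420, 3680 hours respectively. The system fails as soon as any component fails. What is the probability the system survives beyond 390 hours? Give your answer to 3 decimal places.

0.380

The first failure time is exponential with rate Σλ_i = 1/1050 + 1/4640 + 1/1880 + 1/3506 + 1/4420 + 1/3680 = 0.00248302 per hour.
P(min > 390) = e^(−0.00248302·390) = e^(−0.96838) ≈ 0.380.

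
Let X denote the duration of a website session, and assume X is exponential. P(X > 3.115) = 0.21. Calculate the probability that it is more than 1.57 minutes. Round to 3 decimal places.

0.455

e^(−λ·3.115) = 0.21 ⇒ λ = −ln(0.21)/3.115 = 0.501011.
P(X > 1.57) = e^(−0.501011·1.57) = e^(−0.78659) ≈ 0.455.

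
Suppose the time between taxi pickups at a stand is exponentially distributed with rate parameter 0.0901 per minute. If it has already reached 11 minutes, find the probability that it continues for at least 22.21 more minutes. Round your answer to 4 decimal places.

0.1352

The exponential is memoryless, so the remaining time is again Exp(λ): the condition X > 11 is irrelevant.
P(X > 22.21) = e^(−2.0011) ≈ 0.1352.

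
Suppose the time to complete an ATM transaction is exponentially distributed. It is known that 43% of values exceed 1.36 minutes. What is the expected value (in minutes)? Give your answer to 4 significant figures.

1.611

e^(−λ·1.36) = 0.43 ⇒ λ = −ln(0.43)/1.36 = 0.620566.
Mean = 1/λ = 1.61143 minutes.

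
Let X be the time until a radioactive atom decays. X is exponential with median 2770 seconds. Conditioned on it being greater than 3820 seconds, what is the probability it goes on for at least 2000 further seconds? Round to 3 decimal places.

For an exponential, median = ln(2)/λ, so λ = ln 2 / 2770 = 0.000250234 per second.
By the memoryless property, P(X > 3820+2000 | X > 3820) = P(X > 2000).
P(X > 2000) = e^(−0.50047) ≈ 0.606.

0.606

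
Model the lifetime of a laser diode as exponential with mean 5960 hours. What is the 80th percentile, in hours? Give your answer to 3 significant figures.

9590

The rate is λ = 1/5960 = 0.000167785 per hour.
Set 1 − e^(−λt) = 0.8, so t = −ln(0.2)/λ = 1.6094/0.000167785 ≈ 9592.25 hours.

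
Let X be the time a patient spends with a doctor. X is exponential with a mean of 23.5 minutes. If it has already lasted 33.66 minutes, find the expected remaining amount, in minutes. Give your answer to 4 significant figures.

The rate is λ = 1/23.5 = 0.0425532 per minute.
By memorylessness, the remaining amount past any threshold is again Exp(λ) with mean 1/λ = 23.5 minutes.

23.50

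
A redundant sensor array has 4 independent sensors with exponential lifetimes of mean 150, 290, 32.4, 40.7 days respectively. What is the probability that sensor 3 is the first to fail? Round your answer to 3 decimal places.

Rates: λ_i = 1/mean_i → 0.00666667, 0.00344828, 0.0308642, 0.02457; Σλ = 0.0655492.
P(sensor 3 first) = λ_3/Σλ = 0.0308642/0.0655492 ≈ 0.471.

0.471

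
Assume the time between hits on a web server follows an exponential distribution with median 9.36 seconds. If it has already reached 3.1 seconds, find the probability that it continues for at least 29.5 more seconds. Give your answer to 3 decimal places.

0.113

For an exponential, median = ln(2)/λ, so λ = ln 2 / 9.36 = 0.0740542 per second.
P(X > s+t | X > s) = e^(−λ(s+t))/e^(−λs) = e^(−λt), independent of s = 3.1.
P(X > 29.5) = e^(−2.1846) ≈ 0.113.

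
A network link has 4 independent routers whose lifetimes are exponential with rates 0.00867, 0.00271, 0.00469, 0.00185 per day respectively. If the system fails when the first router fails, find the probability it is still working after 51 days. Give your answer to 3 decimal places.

The time to first failure is exponential with rate Σλ = 0.00867 + 0.00271 + 0.00469 + 0.00185 = 0.01792.
P(min > 51) = e^(−0.01792·51) = e^(−0.91392) ≈ 0.401.

0.401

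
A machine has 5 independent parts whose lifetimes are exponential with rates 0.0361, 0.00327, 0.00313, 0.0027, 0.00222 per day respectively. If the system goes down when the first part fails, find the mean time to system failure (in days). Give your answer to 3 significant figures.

The time to first failure is exponential with rate Σλ = 0.0361 + 0.00327 + 0.00313 + 0.0027 + 0.00222 = 0.04742.
E[min] = 1/Σλ = 1/0.04742 = 21.0881 days.

21.1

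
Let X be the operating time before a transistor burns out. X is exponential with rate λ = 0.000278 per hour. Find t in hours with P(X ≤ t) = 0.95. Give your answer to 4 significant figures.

Set 1 − e^(−λt) = 0.95, so t = −ln(0.05)/λ = 2.9957/0.000278 ≈ 10776 hours.

10780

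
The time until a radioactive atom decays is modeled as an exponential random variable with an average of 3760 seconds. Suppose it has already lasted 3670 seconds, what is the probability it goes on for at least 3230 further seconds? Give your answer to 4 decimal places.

The rate is λ = 1/3760 = 0.000265957 per second.
By the memoryless property, P(X > 3670+3230 | X > 3670) = P(X > 3230).
P(X > 3230) = e^(−0.85904) ≈ 0.4236.

0.4236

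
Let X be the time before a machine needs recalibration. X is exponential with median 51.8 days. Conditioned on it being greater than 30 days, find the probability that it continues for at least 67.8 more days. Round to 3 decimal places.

0.404

For an exponential, median = ln(2)/λ, so λ = ln 2 / 51.8 = 0.0133812 per day.
P(X > s+t | X > s) = e^(−λ(s+t))/e^(−λs) = e^(−λt), independent of s = 30.
P(X > 67.8) = e^(−0.90725) ≈ 0.404.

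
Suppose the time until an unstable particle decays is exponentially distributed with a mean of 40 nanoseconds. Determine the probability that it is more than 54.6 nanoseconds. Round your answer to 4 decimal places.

The rate is λ = 1/40 = 0.025 per nanosecond.
P(X > 54.6) = e^(−λ·54.6) = e^(−1.365) ≈ 0.2554.

0.2554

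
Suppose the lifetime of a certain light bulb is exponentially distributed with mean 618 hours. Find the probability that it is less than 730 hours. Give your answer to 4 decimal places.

0.6931

The rate is λ = 1/618 = 0.00161812 per hour.
P(X ≤ 730) = 1 − e^(−λ·730) = 1 − e^(−1.1812) ≈ 0.6931.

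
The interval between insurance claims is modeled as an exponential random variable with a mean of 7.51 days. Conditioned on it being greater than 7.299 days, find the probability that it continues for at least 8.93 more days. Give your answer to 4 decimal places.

0.3045

The rate is λ = 1/7.51 = 0.133156 per day.
By the memoryless property, P(X > 7.299+8.93 | X > 7.299) = P(X > 8.93).
P(X > 8.93) = e^(−1.1891) ≈ 0.3045.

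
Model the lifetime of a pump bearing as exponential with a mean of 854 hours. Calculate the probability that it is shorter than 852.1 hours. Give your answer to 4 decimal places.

0.6313

The rate is λ = 1/854 = 0.00117096 per hour.
P(X ≤ 852.1) = 1 − e^(−λ·852.1) = 1 − e^(−0.99778) ≈ 0.6313.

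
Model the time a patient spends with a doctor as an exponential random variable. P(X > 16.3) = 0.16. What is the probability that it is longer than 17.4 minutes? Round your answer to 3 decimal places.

0.141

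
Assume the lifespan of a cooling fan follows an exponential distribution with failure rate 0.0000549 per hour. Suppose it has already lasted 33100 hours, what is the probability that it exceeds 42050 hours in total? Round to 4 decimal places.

0.6118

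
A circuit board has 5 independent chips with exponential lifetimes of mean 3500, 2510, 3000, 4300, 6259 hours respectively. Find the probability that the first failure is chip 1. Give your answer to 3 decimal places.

0.203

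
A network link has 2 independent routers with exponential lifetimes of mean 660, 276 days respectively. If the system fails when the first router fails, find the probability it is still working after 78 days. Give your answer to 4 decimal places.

0.6698

The first failure time is exponential with rate Σλ_i = 1/660 + 1/276 = 0.00513834 per day.
P(min > 78) = e^(−0.00513834·78) = e^(−0.40079) ≈ 0.6698.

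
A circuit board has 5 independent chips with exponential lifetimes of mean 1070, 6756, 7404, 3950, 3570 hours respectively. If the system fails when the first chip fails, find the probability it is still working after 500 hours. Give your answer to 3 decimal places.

0.417

The first failure time is exponential with rate Σλ_i = 1/1070 + 1/6756 + 1/7404 + 1/3950 + 1/3570 = 0.00175093 per hour.
P(min > 500) = e^(−0.00175093·500) = e^(−0.87547) ≈ 0.417.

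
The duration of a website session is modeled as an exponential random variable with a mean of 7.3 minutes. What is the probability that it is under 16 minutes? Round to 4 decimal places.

The rate is λ = 1/7.3 = 0.136986 per minute.
P(X ≤ 16) = 1 − e^(−λ·16) = 1 − e^(−2.1918) ≈ 0.8883.

0.8883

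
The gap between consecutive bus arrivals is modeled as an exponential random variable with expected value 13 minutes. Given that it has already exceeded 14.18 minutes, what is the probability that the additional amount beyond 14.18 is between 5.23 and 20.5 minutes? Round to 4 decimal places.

0.4622

The rate is λ = 1/13 = 0.0769231 per minute.
Memoryless: the residual past 14.18 is again Exp(λ).
P(5.23 < residual < 20.5) = e^(−λ·5.23) − e^(−λ·20.5) = 0.66877 − 0.20661 ≈ 0.4622.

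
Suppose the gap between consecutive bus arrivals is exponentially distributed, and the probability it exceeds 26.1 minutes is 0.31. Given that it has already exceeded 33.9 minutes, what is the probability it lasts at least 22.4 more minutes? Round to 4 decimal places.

From e^(−λ·26.1) = 0.31, λ = −ln(0.31)/26.1 = 0.0448729.
Memoryless: P(X > 33.9+22.4 | X > 33.9) = P(X > 22.4) = e^(−0.0448729·22.4) ≈ 0.3660.

0.3660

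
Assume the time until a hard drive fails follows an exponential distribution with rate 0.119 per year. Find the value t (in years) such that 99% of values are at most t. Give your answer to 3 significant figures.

Set 1 − e^(−λt) = 0.99, so t = −ln(0.01)/λ = 4.6052/0.119 ≈ 38.6989 years.

38.7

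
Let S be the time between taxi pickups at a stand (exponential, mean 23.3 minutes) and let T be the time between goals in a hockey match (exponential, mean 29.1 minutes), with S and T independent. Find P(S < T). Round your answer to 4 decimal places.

λ_1 = 1/23.3 = 0.0429185, λ_2 = 1/29.1 = 0.0343643.
For independent exponentials, P(S < T) = λ_1/(λ_1+λ_2) = 0.0429185/0.0772827 ≈ 0.5553.

0.5553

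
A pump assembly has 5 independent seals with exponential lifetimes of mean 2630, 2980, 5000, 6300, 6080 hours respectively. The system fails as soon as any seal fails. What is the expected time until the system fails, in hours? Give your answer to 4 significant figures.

807.1

The first failure time is exponential with rate Σλ_i = 1/2630 + 1/2980 + 1/5000 + 1/6300 + 1/6080 = 0.001239 per hour.
E[min] = 1/Σλ = 1/0.001239 = 807.101 hours.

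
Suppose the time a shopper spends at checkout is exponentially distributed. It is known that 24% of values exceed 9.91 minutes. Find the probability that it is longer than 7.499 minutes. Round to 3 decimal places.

0.340

e^(−λ·9.91) = 0.24 ⇒ λ = −ln(0.24)/9.91 = 0.144008.
P(X > 7.499) = e^(−0.144008·7.499) = e^(−1.0799) ≈ 0.340.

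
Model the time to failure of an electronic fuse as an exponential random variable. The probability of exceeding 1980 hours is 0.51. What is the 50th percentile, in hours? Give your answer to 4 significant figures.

e^(−λ·1980) = 0.51 ⇒ λ = −ln(0.51)/1980 = 0.000340073.
50th percentile: 1 − e^(−λt) = 0.5, t = −ln(0.5)/λ = 2038.23 hours.

2038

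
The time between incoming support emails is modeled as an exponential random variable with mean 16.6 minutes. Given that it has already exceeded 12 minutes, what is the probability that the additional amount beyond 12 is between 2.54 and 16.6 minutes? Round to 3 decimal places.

0.490

The rate is λ = 1/16.6 = 0.060241 per minute.
Memoryless: the residual past 12 is again Exp(λ).
P(2.54 < residual < 16.6) = e^(−λ·2.54) − e^(−λ·16.6) = 0.85812 − 0.36788 ≈ 0.490.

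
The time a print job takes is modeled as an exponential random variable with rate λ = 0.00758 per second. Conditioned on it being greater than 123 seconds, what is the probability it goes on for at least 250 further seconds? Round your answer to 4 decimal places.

0.1503

By the memoryless property, P(X > 123+250 | X > 123) = P(X > 250).
P(X > 250) = e^(−1.895) ≈ 0.1503.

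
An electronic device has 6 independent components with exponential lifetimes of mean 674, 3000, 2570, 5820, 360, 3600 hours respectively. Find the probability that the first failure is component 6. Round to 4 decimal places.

Rates: λ_i = 1/mean_i → 0.00148368, 0.000333333, 0.000389105, 0.000171821, 0.00277778, 0.000277778; Σλ = 0.00543349.
P(component 6 first) = λ_6/Σλ = 0.000277778/0.00543349 ≈ 0.0511.

0.0511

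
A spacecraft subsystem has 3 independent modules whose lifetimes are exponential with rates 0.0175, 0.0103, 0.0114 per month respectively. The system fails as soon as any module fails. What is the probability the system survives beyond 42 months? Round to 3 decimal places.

0.193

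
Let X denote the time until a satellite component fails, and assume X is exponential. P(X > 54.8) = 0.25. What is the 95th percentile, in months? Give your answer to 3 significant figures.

118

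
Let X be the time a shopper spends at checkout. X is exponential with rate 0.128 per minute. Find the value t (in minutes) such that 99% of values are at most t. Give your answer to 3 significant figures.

36.0

Set 1 − e^(−λt) = 0.99, so t = −ln(0.01)/λ = 4.6052/0.128 ≈ 35.9779 minutes.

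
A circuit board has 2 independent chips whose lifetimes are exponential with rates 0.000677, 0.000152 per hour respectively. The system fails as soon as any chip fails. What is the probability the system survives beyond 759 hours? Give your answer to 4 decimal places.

0.5330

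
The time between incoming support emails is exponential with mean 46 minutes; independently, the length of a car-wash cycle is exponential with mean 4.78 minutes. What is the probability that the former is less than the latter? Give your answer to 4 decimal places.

0.0941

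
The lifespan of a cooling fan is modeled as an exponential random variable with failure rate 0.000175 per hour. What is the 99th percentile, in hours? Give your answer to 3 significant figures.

Set 1 − e^(−λt) = 0.99, so t = −ln(0.01)/λ = 4.6052/0.000175 ≈ 26315.3 hours.

26300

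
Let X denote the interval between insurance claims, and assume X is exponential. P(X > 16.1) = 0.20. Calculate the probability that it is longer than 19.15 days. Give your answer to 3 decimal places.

0.147

e^(−λ·16.1) = 0.20 ⇒ λ = −ln(0.20)/16.1 = 0.0999651.
P(X > 19.15) = e^(−0.0999651·19.15) = e^(−1.9143) ≈ 0.147.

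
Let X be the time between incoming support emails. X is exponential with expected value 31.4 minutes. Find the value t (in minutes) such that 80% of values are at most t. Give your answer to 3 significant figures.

50.5

The rate is λ = 1/31.4 = 0.0318471 per minute.
Set 1 − e^(−λt) = 0.8, so t = −ln(0.2)/λ = 1.6094/0.0318471 ≈ 50.5364 minutes.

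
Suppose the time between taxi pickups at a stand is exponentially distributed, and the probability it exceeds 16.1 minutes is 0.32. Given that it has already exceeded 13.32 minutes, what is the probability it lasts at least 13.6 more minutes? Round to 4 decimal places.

0.3819

From e^(−λ·16.1) = 0.32, λ = −ln(0.32)/16.1 = 0.0707723.
Memoryless: P(X > 13.32+13.6 | X > 13.32) = P(X > 13.6) = e^(−0.0707723·13.6) ≈ 0.3819.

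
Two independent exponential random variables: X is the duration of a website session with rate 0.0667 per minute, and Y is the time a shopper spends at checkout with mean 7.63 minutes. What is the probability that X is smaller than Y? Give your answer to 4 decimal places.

0.3373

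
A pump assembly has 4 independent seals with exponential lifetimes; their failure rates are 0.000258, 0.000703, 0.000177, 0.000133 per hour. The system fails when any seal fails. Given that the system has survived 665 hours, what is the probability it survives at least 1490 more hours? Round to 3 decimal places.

Time to first failure ~ Exp(Σλ) with Σλ = 0.001271.
By memorylessness, P(T > 665+1490 | T > 665) = P(T > 1490) = e^(−0.001271·1490) ≈ 0.151.

0.151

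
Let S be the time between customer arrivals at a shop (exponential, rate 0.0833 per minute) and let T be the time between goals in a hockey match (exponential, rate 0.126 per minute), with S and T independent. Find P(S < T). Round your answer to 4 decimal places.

λ_1 = 0.0833, λ_2 = 0.126.
For independent exponentials, P(S < T) = λ_1/(λ_1+λ_2) = 0.0833/0.2093 ≈ 0.3980.

0.3980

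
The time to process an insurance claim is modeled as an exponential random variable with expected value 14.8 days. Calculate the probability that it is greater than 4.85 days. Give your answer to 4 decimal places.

0.7206

The rate is λ = 1/14.8 = 0.0675676 per day.
P(X > 4.85) = e^(−λ·4.85) = e^(−0.3277) ≈ 0.7206.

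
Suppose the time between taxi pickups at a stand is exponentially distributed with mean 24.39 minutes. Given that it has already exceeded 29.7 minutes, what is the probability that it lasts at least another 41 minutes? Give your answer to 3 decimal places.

0.186

The rate is λ = 1/24.39 = 0.0410004 per minute.
By the memoryless property, P(X > 29.7+41 | X > 29.7) = P(X > 41).
P(X > 41) = e^(−1.681) ≈ 0.186.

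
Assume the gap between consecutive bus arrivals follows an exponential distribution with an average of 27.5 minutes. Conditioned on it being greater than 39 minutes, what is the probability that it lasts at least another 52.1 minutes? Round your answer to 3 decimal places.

0.150

The rate is λ = 1/27.5 = 0.0363636 per minute.
By the memoryless property, P(X > 39+52.1 | X > 39) = P(X > 52.1).
P(X > 52.1) = e^(−1.8945) ≈ 0.150.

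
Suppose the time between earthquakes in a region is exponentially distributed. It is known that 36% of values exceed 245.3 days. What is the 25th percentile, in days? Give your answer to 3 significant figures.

69.1

e^(−λ·245.3) = 0.36 ⇒ λ = −ln(0.36)/245.3 = 0.00416491.
25th percentile: 1 − e^(−λt) = 0.25, t = −ln(0.75)/λ = 69.0729 days.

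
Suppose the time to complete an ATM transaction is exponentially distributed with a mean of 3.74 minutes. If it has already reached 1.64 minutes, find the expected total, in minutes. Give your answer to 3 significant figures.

5.38

The rate is λ = 1/3.74 = 0.26738 per minute.
By memorylessness, E[X | X > 1.64] = 1.64 + 1/λ = 1.64 + 3.74 = 5.38 minutes.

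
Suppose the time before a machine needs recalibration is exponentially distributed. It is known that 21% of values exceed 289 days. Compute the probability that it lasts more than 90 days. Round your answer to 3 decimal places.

e^(−λ·289) = 0.21 ⇒ λ = −ln(0.21)/289 = 0.00540017.
P(X > 90) = e^(−0.00540017·90) = e^(−0.48601) ≈ 0.615.

0.615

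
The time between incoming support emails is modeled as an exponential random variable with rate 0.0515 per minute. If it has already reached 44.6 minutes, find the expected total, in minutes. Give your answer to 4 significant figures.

64.02

By memorylessness, E[X | X > 44.6] = 44.6 + 1/λ = 44.6 + 19.4175 = 64.0175 minutes.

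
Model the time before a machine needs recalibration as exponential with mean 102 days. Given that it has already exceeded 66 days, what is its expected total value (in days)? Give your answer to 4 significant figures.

168.0

The rate is λ = 1/102 = 0.00980392 per day.
By memorylessness, E[X | X > 66] = 66 + 1/λ = 66 + 102 = 168 days.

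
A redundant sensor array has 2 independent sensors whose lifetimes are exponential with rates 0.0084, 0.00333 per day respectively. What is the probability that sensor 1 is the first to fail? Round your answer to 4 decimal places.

0.7161

The time to first failure is exponential with rate Σλ = 0.0084 + 0.00333 = 0.01173.
P(sensor 1 first) = λ_1/Σλ = 0.0084/0.01173 ≈ 0.7161.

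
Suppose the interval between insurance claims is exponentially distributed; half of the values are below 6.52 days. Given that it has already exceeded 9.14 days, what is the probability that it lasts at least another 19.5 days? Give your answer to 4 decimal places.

For an exponential, median = ln(2)/λ, so λ = ln 2 / 6.52 = 0.106311 per day.
The exponential is memoryless, so the remaining time is again Exp(λ): the condition X > 9.14 is irrelevant.
P(X > 19.5) = e^(−2.0731) ≈ 0.1258.

0.1258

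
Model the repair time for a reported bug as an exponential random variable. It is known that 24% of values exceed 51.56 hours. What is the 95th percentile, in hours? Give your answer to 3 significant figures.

e^(−λ·51.56) = 0.24 ⇒ λ = −ln(0.24)/51.56 = 0.0276788.
95th percentile: 1 − e^(−λt) = 0.95, t = −ln(0.05)/λ = 108.232 hours.

108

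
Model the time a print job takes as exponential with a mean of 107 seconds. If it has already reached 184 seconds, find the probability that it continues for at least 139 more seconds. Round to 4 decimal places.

The rate is λ = 1/107 = 0.00934579 per second.
By the memoryless property, P(X > 184+139 | X > 184) = P(X > 139).
P(X > 139) = e^(−1.2991) ≈ 0.2728.

0.2728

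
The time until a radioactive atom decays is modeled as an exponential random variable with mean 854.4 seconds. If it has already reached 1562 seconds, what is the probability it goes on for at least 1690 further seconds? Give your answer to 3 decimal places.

The rate is λ = 1/854.4 = 0.00117041 per second.
The exponential is memoryless, so the remaining time is again Exp(λ): the condition X > 1562 is irrelevant.
P(X > 1690) = e^(−1.978) ≈ 0.138.

0.138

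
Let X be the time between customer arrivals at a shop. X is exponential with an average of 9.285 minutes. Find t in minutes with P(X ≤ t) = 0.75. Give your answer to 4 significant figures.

12.87

The rate is λ = 1/9.285 = 0.107701 per minute.
Set 1 − e^(−λt) = 0.75, so t = −ln(0.25)/λ = 1.3863/0.107701 ≈ 12.8717 minutes.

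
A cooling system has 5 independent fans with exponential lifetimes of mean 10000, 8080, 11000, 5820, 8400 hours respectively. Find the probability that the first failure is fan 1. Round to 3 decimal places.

0.165

Rates: λ_i = 1/mean_i → 0.0001, 0.000123762, 0.0000909091, 0.000171821, 0.000119048; Σλ = 0.00060554.
P(fan 1 first) = λ_1/Σλ = 0.0001/0.00060554 ≈ 0.165.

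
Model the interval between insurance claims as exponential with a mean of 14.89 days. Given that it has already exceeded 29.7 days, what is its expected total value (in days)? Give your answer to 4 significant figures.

44.59

The rate is λ = 1/14.89 = 0.0671592 per day.
By memorylessness, E[X | X > 29.7] = 29.7 + 1/λ = 29.7 + 14.89 = 44.59 days.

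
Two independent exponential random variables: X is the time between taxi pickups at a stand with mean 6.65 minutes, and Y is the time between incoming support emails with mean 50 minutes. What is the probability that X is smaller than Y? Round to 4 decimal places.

λ_1 = 1/6.65 = 0.150376, λ_2 = 1/50 = 0.02.
For independent exponentials, P(X < Y) = λ_1/(λ_1+λ_2) = 0.150376/0.170376 ≈ 0.8826.

0.8826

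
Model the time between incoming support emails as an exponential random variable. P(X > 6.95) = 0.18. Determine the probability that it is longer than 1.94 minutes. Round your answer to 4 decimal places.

e^(−λ·6.95) = 0.18 ⇒ λ = −ln(0.18)/6.95 = 0.246734.
P(X > 1.94) = e^(−0.246734·1.94) = e^(−0.47866) ≈ 0.6196.

0.6196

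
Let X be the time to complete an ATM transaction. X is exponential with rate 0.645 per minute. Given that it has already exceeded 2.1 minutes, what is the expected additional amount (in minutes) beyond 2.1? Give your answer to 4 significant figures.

1.550

By memorylessness, the remaining amount past any threshold is again Exp(λ) with mean 1/λ = 1.55039 minutes.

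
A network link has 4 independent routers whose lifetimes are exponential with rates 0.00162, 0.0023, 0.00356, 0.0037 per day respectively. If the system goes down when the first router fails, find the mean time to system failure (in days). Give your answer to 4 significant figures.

The time to first failure is exponential with rate Σλ = 0.00162 + 0.0023 + 0.00356 + 0.0037 = 0.01118.
E[min] = 1/Σλ = 1/0.01118 = 89.4454 days.

89.45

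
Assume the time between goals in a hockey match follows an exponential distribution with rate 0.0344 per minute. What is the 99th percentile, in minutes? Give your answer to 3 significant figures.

Set 1 − e^(−λt) = 0.99, so t = −ln(0.01)/λ = 4.6052/0.0344 ≈ 133.871 minutes.

134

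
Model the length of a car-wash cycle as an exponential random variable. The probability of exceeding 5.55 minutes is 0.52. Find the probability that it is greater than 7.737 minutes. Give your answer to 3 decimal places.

e^(−λ·5.55) = 0.52 ⇒ λ = −ln(0.52)/5.55 = 0.117825.
P(X > 7.737) = e^(−0.117825·7.737) = e^(−0.91161) ≈ 0.402.

0.402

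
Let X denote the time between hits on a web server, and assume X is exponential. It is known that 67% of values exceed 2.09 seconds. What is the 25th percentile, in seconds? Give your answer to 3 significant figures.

1.50

e^(−λ·2.09) = 0.67 ⇒ λ = −ln(0.67)/2.09 = 0.191616.
25th percentile: 1 − e^(−λt) = 0.25, t = −ln(0.75)/λ = 1.50135 seconds.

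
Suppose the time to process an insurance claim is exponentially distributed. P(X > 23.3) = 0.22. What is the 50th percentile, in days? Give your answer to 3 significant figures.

10.7

e^(−λ·23.3) = 0.22 ⇒ λ = −ln(0.22)/23.3 = 0.064984.
50th percentile: 1 − e^(−λt) = 0.5, t = −ln(0.5)/λ = 10.6664 days.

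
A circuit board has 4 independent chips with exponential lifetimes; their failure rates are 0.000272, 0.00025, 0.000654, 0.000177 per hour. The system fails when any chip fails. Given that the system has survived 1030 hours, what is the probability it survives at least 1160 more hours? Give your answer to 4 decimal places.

0.2082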